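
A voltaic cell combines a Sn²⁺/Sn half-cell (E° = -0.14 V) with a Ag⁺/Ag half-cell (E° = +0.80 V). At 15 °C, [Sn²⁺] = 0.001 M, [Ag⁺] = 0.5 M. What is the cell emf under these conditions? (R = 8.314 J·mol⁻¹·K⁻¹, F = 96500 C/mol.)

The Ag⁺/Ag couple has the higher reduction potential and acts as the cathode, so E°_cell = +0.80 − (-0.14) = 0.94 V.
Balancing electrons gives n = 2; the reaction quotient is Q = [Sn²⁺]/[Ag⁺]^2 = 0.00400.
E = E° − (RT/nF) ln Q = 0.94 − (8.314×288)/(2×96500) × (-5.521) = 0.940 + 0.068 = 1.008 V.

1.01 V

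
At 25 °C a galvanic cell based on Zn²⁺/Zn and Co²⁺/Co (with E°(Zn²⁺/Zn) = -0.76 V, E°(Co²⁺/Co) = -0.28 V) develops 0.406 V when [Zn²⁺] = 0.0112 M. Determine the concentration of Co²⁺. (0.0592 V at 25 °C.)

From the Nernst equation, log Q = n(E° − E)/0.0592 = 2(0.48 − 0.406)/0.0592 = 2.500, so Q = 316.
With Q = [Zn²⁺]/[Co²⁺] and the known concentrations, [Co²⁺] in the denominator gives [Co²⁺] = 3.5 × 10^-5 M.

3.5 × 10^-5 M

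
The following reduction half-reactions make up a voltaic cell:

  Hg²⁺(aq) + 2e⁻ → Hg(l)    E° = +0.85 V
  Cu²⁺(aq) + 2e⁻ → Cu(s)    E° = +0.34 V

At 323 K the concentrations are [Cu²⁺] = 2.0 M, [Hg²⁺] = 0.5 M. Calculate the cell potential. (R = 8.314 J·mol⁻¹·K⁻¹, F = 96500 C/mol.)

0.491 V

The Hg²⁺/Hg couple has the higher reduction potential and acts as the cathode, so E°_cell = +0.85 − (+0.34) = 0.51 V.
Balancing electrons gives n = 2; the reaction quotient is Q = [Cu²⁺]/[Hg²⁺] = 4.00.
E = E° − (RT/nF) ln Q = 0.51 − (8.314×323)/(2×96500) × (1.386) = 0.510 − 0.019 = 0.491 V.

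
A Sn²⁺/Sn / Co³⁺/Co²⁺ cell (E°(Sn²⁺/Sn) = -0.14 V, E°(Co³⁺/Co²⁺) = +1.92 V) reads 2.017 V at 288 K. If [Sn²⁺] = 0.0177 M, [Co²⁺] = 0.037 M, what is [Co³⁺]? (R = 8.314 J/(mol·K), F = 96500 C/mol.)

8.7 × 10^-4 M

From the Nernst equation, ln Q = nF(E° − E)/RT = 2×96500×(2.06 − 2.017)/(8.314×288) = 3.466, so Q = 32.0.
With Q = [Sn²⁺]·[Co²⁺]^2/[Co³⁺]^2 and the known concentrations, [Co³⁺]^2 in the denominator gives [Co³⁺] = 8.7 × 10^-4 M.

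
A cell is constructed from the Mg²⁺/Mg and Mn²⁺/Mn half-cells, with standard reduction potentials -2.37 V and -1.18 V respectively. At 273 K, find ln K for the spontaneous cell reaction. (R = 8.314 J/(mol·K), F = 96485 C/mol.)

E°_cell = -1.18 − (-2.37) = 1.19 V, with n = 2 electrons transferred.
At equilibrium E = 0, so the Nernst equation gives ln K = nFE°/RT = (2)(96485)(1.19)/((8.314)(273)) = 101.17.

ln K = 101.2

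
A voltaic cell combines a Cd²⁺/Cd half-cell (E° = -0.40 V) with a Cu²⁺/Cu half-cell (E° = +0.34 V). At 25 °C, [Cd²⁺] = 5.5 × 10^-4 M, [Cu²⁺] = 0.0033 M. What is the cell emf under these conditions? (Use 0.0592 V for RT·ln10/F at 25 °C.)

0.763 V

The Cu²⁺/Cu couple has the higher reduction potential and acts as the cathode, so E°_cell = +0.34 − (-0.40) = 0.74 V.
Balancing electrons gives n = 2; the reaction quotient is Q = [Cd²⁺]/[Cu²⁺] = 0.167.
At 25 °C, E = E° − (0.0592/n) log Q = 0.74 − (0.0592/2)(-0.778) = 0.740 + 0.023 = 0.763 V.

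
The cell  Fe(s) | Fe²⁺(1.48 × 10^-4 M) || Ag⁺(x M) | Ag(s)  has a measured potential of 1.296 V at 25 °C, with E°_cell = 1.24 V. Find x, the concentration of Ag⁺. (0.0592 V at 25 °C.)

0.11 M

From the Nernst equation, log Q = n(E° − E)/0.0592 = 2(1.24 − 1.296)/0.0592 = -1.892, so Q = 0.0128.
With Q = [Fe²⁺]/[Ag⁺]^2 and the known concentrations, [Ag⁺]^2 in the denominator gives [Ag⁺] = 0.11 M.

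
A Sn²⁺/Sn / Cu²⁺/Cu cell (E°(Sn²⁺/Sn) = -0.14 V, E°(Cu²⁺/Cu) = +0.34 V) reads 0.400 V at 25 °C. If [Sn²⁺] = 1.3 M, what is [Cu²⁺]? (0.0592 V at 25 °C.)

0.0026 M

From the Nernst equation, log Q = n(E° − E)/0.0592 = 2(0.48 − 0.400)/0.0592 = 2.703, so Q = 504.
With Q = [Sn²⁺]/[Cu²⁺] and the known concentrations, [Cu²⁺] in the denominator gives [Cu²⁺] = 0.0026 M.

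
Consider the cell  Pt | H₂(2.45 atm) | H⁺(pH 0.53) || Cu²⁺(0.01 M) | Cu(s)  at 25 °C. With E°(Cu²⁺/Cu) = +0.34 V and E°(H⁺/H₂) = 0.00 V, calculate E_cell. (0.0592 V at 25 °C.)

The Cu²⁺/Cu couple is the cathode, so E°_cell = 0.34 V; n = 2.
[H⁺] = 10^(−0.53) = 0.30 M, and Q = [H⁺]^2 / ([Cu²⁺]·P(H₂)) = 3.55.
E = E° − (0.0592/2) log Q = 0.34 − (0.0592/2)(0.551) = 0.324 V.

0.32 V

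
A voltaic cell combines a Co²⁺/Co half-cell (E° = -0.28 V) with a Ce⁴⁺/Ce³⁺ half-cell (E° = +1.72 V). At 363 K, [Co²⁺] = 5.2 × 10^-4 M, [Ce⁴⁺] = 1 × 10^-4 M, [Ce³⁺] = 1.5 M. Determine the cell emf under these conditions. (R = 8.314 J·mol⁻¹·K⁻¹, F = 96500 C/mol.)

1.82 V

The Ce⁴⁺/Ce³⁺ couple has the higher reduction potential and acts as the cathode, so E°_cell = +1.72 − (-0.28) = 2.00 V.
Balancing electrons gives n = 2; the reaction quotient is Q = [Co²⁺]·[Ce³⁺]^2/[Ce⁴⁺]^2 = 1.17 × 10^5.
E = E° − (RT/nF) ln Q = 2.00 − (8.314×363)/(2×96500) × (11.670) = 2.000 − 0.182 = 1.818 V.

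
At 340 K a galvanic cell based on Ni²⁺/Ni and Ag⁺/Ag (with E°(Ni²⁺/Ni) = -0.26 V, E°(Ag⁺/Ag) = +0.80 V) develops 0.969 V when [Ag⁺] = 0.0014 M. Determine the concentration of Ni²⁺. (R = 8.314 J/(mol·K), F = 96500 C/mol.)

9.8 × 10^-4 M

From the Nernst equation, ln Q = nF(E° − E)/RT = 2×96500×(1.06 − 0.969)/(8.314×340) = 6.213, so Q = 499.
With Q = [Ni²⁺]/[Ag⁺]^2 and the known concentrations, [Ni²⁺] in the numerator gives [Ni²⁺] = 9.8 × 10^-4 M.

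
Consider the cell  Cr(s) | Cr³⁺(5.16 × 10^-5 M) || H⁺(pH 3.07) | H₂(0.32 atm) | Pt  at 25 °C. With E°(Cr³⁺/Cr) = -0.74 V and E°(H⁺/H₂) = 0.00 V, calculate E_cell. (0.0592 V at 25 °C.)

The hydrogen couple is the cathode, so E°_cell = 0.74 V; n = 6.
[H⁺] = 10^(−3.07) = 8.5 × 10^-4 M, and Q = [Cr³⁺]^2·P(H₂)^3 / [H⁺]^6 = 2.29 × 10^8.
E = E° − (0.0592/6) log Q = 0.74 − (0.0592/6)(8.361) = 0.658 V.

0.66 V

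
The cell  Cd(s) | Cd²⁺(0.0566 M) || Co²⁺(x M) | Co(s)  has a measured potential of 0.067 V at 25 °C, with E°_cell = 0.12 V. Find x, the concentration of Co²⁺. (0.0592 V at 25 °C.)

From the Nernst equation, log Q = n(E° − E)/0.0592 = 2(0.12 − 0.067)/0.0592 = 1.791, so Q = 61.7.
With Q = [Cd²⁺]/[Co²⁺] and the known concentrations, [Co²⁺] in the denominator gives [Co²⁺] = 9.2 × 10^-4 M.

9.2 × 10^-4 M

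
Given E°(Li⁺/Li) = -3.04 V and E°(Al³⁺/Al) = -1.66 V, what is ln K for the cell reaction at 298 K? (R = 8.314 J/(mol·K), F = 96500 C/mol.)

ln K = 161.3

E°_cell = -1.66 − (-3.04) = 1.38 V, with n = 3 electrons transferred.
At equilibrium E = 0, so the Nernst equation gives ln K = nFE°/RT = (3)(96500)(1.38)/((8.314)(298)) = 161.25.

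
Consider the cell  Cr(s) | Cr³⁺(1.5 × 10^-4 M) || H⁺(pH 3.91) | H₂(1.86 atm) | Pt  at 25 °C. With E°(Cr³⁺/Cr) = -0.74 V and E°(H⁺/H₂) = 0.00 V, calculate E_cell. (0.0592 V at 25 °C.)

0.58 V

The hydrogen couple is the cathode, so E°_cell = 0.74 V; n = 6.
[H⁺] = 10^(−3.91) = 1.2 × 10^-4 M, and Q = [Cr³⁺]^2·P(H₂)^3 / [H⁺]^6 = 4.18 × 10^16.
E = E° − (0.0592/6) log Q = 0.74 − (0.0592/6)(16.621) = 0.576 V.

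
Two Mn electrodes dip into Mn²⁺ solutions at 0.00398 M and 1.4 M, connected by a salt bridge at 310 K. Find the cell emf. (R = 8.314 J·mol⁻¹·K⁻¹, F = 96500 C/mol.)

Both half-cells are Mn²⁺/Mn, so E°_cell = 0. The concentrated side is the cathode; the cell reaction moves Mn²⁺ from high to low concentration with n = 2.
Q = [Mn²⁺]_dilute/[Mn²⁺]_conc = 0.00398/1.4 = 0.00284.
E = 0 − (RT/nF) ln Q = −((8.314×310)/(2×96500))(-5.863) = 0.0783 V.

0.078 V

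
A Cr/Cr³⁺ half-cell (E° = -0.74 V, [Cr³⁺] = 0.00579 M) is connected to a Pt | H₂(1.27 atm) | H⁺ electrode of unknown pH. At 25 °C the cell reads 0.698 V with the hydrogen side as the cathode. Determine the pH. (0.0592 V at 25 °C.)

pH = 1.40

E°_cell = 0.74 V and n = 6.
log Q = n(E° − E)/0.0592 = 6×(0.74 − 0.698)/0.0592 = 4.257.
With Q = [Cr³⁺]^2·P(H₂)^3 / [H⁺]^6, solving for [H⁺] gives log[H⁺] = -1.403, so pH = 1.40.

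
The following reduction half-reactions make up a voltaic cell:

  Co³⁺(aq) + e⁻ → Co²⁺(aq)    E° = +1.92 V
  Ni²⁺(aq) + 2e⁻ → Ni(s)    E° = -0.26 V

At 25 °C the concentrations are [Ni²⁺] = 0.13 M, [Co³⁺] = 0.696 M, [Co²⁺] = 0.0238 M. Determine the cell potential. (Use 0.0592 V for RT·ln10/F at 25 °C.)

2.29 V

The Co³⁺/Co²⁺ couple has the higher reduction potential and acts as the cathode, so E°_cell = +1.92 − (-0.26) = 2.18 V.
Balancing electrons gives n = 2; the reaction quotient is Q = [Ni²⁺]·[Co²⁺]^2/[Co³⁺]^2 = 1.52 × 10^-4.
At 25 °C, E = E° − (0.0592/n) log Q = 2.18 − (0.0592/2)(-3.818) = 2.180 + 0.113 = 2.293 V.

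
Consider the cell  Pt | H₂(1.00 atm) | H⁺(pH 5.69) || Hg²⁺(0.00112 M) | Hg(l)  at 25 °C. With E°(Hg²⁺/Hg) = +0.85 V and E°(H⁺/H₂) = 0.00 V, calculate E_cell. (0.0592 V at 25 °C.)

1.10 V

The Hg²⁺/Hg couple is the cathode, so E°_cell = 0.85 V; n = 2.
[H⁺] = 10^(−5.69) = 2 × 10^-6 M, and Q = [H⁺]^2 / ([Hg²⁺]·P(H₂)) = 3.72 × 10^-9.
E = E° − (0.0592/2) log Q = 0.85 − (0.0592/2)(-8.429) = 1.099 V.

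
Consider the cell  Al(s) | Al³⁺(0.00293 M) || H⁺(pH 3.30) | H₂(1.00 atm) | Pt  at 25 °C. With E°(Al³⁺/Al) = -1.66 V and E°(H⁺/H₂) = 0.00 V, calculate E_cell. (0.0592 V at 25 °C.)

1.51 V

The hydrogen couple is the cathode, so E°_cell = 1.66 V; n = 6.
[H⁺] = 10^(−3.30) = 5 × 10^-4 M, and Q = [Al³⁺]^2·P(H₂)^3 / [H⁺]^6 = 5.42 × 10^14.
E = E° − (0.0592/6) log Q = 1.66 − (0.0592/6)(14.734) = 1.515 V.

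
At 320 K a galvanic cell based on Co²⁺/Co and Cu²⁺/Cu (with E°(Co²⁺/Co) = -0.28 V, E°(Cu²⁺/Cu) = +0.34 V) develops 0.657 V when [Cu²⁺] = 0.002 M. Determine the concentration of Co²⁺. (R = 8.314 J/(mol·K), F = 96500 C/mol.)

From the Nernst equation, ln Q = nF(E° − E)/RT = 2×96500×(0.62 − 0.657)/(8.314×320) = -2.684, so Q = 0.0683.
With Q = [Co²⁺]/[Cu²⁺] and the known concentrations, [Co²⁺] in the numerator gives [Co²⁺] = 1.4 × 10^-4 M.

1.4 × 10^-4 M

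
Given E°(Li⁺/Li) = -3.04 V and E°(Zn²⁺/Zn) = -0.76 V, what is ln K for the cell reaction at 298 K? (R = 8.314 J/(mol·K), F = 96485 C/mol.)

ln K = 177.6

E°_cell = -0.76 − (-3.04) = 2.28 V, with n = 2 electrons transferred.
At equilibrium E = 0, so the Nernst equation gives ln K = nFE°/RT = (2)(96485)(2.28)/((8.314)(298)) = 177.58.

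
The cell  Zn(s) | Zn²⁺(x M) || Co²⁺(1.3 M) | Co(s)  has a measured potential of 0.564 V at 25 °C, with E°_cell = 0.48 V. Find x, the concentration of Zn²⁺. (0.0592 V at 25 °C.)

From the Nernst equation, log Q = n(E° − E)/0.0592 = 2(0.48 − 0.564)/0.0592 = -2.838, so Q = 0.00145.
With Q = [Zn²⁺]/[Co²⁺] and the known concentrations, [Zn²⁺] in the numerator gives [Zn²⁺] = 0.0019 M.

0.0019 M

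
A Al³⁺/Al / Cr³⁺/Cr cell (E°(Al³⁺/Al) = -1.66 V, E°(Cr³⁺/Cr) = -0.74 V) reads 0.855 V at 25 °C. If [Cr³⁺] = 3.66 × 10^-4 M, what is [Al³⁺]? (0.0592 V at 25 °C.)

From the Nernst equation, log Q = n(E° − E)/0.0592 = 3(0.92 − 0.855)/0.0592 = 3.294, so Q = 1970.
With Q = [Al³⁺]/[Cr³⁺] and the known concentrations, [Al³⁺] in the numerator gives [Al³⁺] = 0.72 M.

0.72 M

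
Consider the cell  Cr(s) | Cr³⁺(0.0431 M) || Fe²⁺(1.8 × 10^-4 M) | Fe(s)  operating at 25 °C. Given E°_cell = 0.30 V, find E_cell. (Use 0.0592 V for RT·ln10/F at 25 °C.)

0.216 V

Balancing electrons gives n = 6; the reaction quotient is Q = [Cr³⁺]^2/[Fe²⁺]^3 = 3.19 × 10^8.
At 25 °C, E = E° − (0.0592/n) log Q = 0.30 − (0.0592/6)(8.503) = 0.300 − 0.084 = 0.216 V.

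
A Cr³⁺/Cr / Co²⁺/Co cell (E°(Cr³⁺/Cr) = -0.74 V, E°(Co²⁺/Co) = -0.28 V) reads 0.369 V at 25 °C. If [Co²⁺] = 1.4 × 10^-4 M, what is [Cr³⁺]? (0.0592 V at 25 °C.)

From the Nernst equation, log Q = n(E° − E)/0.0592 = 6(0.46 − 0.369)/0.0592 = 9.223, so Q = 1.67 × 10^9.
With Q = [Cr³⁺]^2/[Co²⁺]^3 and the known concentrations, [Cr³⁺]^2 in the numerator gives [Cr³⁺] = 0.068 M.

0.068 M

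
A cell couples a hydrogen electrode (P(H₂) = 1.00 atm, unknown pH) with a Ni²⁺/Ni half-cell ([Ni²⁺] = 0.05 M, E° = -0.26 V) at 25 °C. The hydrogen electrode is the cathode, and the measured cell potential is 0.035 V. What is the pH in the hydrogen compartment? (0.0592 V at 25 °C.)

pH = 4.45

E°_cell = 0.26 V and n = 2.
log Q = n(E° − E)/0.0592 = 2×(0.26 − 0.035)/0.0592 = 7.601.
With Q = [Ni²⁺]·P(H₂) / [H⁺]^2, solving for [H⁺] gives log[H⁺] = -4.451, so pH = 4.45.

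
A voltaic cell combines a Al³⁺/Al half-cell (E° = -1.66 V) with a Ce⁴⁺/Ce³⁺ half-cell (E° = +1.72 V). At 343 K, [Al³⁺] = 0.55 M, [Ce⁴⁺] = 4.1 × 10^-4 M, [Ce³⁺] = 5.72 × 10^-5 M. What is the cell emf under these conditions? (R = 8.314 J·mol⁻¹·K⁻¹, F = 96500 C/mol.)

3.44 V

The Ce⁴⁺/Ce³⁺ couple has the higher reduction potential and acts as the cathode, so E°_cell = +1.72 − (-1.66) = 3.38 V.
Balancing electrons gives n = 3; the reaction quotient is Q = [Al³⁺]·[Ce³⁺]^3/[Ce⁴⁺]^3 = 0.00149.
E = E° − (RT/nF) ln Q = 3.38 − (8.314×343)/(3×96500) × (-6.507) = 3.380 + 0.064 = 3.444 V.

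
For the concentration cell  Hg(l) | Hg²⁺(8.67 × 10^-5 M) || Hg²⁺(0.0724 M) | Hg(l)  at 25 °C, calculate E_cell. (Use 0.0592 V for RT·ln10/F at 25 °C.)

Both half-cells are Hg²⁺/Hg, so E°_cell = 0. The concentrated side is the cathode; the cell reaction moves Hg²⁺ from high to low concentration with n = 2.
Q = [Hg²⁺]_dilute/[Hg²⁺]_conc = 8.67 × 10^-5/0.0724 = 0.00120.
E = 0 − (0.0592/2) log Q = −(0.0592/2)(-2.922) = 0.0865 V.

0.086 V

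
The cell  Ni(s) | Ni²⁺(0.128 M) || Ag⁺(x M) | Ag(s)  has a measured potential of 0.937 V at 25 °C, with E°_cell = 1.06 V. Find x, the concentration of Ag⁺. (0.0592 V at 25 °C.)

0.003 M

From the Nernst equation, log Q = n(E° − E)/0.0592 = 2(1.06 − 0.937)/0.0592 = 4.155, so Q = 1.43 × 10^4.
With Q = [Ni²⁺]/[Ag⁺]^2 and the known concentrations, [Ag⁺]^2 in the denominator gives [Ag⁺] = 0.003 M.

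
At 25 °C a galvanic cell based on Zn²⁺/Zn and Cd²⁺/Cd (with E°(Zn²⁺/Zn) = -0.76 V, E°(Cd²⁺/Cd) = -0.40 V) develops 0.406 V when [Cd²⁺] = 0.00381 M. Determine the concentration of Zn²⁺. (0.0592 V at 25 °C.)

1.1 × 10^-4 M

From the Nernst equation, log Q = n(E° − E)/0.0592 = 2(0.36 − 0.406)/0.0592 = -1.554, so Q = 0.0279.
With Q = [Zn²⁺]/[Cd²⁺] and the known concentrations, [Zn²⁺] in the numerator gives [Zn²⁺] = 1.1 × 10^-4 M.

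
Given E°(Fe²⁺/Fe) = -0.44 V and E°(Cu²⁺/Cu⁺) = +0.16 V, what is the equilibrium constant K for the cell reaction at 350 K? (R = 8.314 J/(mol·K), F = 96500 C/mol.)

1.9 × 10^17

E°_cell = +0.16 − (-0.44) = 0.60 V, with n = 2 electrons transferred.
At equilibrium E = 0, so the Nernst equation gives ln K = nFE°/RT = (2)(96500)(0.60)/((8.314)(350)) = 39.80.
K = e^39.80 = 1.9 × 10^17.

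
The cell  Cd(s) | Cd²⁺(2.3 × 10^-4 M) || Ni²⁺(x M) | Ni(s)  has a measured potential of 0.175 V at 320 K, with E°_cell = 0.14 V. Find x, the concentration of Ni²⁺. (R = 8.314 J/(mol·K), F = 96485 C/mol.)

From the Nernst equation, ln Q = nF(E° − E)/RT = 2×96485×(0.14 − 0.175)/(8.314×320) = -2.539, so Q = 0.0790.
With Q = [Cd²⁺]/[Ni²⁺] and the known concentrations, [Ni²⁺] in the denominator gives [Ni²⁺] = 0.0029 M.

0.0029 M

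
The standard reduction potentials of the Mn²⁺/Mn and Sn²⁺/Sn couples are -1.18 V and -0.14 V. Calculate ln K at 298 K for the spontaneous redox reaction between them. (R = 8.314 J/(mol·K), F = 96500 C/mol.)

ln K = 81.0

E°_cell = -0.14 − (-1.18) = 1.04 V, with n = 2 electrons transferred.
At equilibrium E = 0, so the Nernst equation gives ln K = nFE°/RT = (2)(96500)(1.04)/((8.314)(298)) = 81.01.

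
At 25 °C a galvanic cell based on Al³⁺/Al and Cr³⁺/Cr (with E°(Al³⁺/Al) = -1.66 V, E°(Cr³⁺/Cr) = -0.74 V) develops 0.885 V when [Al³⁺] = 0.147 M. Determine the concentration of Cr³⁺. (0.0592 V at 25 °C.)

0.0025 M

From the Nernst equation, log Q = n(E° − E)/0.0592 = 3(0.92 − 0.885)/0.0592 = 1.774, so Q = 59.4.
With Q = [Al³⁺]/[Cr³⁺] and the known concentrations, [Cr³⁺] in the denominator gives [Cr³⁺] = 0.0025 M.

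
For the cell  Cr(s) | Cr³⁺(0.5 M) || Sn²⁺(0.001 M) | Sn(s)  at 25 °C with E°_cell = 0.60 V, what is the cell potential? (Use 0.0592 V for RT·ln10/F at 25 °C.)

Balancing electrons gives n = 6; the reaction quotient is Q = [Cr³⁺]^2/[Sn²⁺]^3 = 2.5 × 10^8.
At 25 °C, E = E° − (0.0592/n) log Q = 0.60 − (0.0592/6)(8.398) = 0.600 − 0.083 = 0.517 V.

0.517 V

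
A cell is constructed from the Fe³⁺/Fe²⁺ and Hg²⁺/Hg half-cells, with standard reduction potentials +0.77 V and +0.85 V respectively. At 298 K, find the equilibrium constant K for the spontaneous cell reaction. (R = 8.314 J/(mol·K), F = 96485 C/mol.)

E°_cell = +0.85 − (+0.77) = 0.08 V, with n = 2 electrons transferred.
At equilibrium E = 0, so the Nernst equation gives ln K = nFE°/RT = (2)(96485)(0.08)/((8.314)(298)) = 6.23.
K = e^6.23 = 510.

510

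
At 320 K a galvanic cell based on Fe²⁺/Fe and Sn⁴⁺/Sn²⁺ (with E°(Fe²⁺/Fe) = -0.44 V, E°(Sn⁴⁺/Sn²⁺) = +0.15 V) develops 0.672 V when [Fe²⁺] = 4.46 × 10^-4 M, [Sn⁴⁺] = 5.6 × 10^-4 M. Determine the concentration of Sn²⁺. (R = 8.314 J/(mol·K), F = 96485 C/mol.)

From the Nernst equation, ln Q = nF(E° − E)/RT = 2×96485×(0.59 − 0.672)/(8.314×320) = -5.948, so Q = 0.00261.
With Q = [Fe²⁺]·[Sn²⁺]/[Sn⁴⁺] and the known concentrations, [Sn²⁺] in the numerator gives [Sn²⁺] = 0.0033 M.

0.0033 M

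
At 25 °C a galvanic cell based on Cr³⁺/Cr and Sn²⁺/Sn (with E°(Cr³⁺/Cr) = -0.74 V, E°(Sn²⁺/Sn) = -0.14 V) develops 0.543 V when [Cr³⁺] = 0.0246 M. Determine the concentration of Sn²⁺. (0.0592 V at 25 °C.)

0.001 M

From the Nernst equation, log Q = n(E° − E)/0.0592 = 6(0.60 − 0.543)/0.0592 = 5.777, so Q = 5.98 × 10^5.
With Q = [Cr³⁺]^2/[Sn²⁺]^3 and the known concentrations, [Sn²⁺]^3 in the denominator gives [Sn²⁺] = 0.001 M.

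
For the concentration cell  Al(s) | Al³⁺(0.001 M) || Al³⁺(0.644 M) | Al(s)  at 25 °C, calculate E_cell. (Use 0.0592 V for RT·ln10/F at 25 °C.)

Both half-cells are Al³⁺/Al, so E°_cell = 0. The concentrated side is the cathode; the cell reaction moves Al³⁺ from high to low concentration with n = 3.
Q = [Al³⁺]_dilute/[Al³⁺]_conc = 0.001/0.644 = 0.00155.
E = 0 − (0.0592/3) log Q = −(0.0592/3)(-2.809) = 0.0554 V.

0.055 V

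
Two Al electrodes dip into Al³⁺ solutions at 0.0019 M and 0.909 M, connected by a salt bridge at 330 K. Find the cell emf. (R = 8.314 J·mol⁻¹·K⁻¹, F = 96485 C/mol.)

Both half-cells are Al³⁺/Al, so E°_cell = 0. The concentrated side is the cathode; the cell reaction moves Al³⁺ from high to low concentration with n = 3.
Q = [Al³⁺]_dilute/[Al³⁺]_conc = 0.0019/0.909 = 0.00209.
E = 0 − (RT/nF) ln Q = −((8.314×330)/(3×96485))(-6.170) = 0.0585 V.

0.058 V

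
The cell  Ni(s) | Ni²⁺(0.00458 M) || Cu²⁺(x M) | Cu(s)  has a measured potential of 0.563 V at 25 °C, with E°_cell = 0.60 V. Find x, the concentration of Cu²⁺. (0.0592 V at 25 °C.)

2.6 × 10^-4 M

From the Nernst equation, log Q = n(E° − E)/0.0592 = 2(0.60 − 0.563)/0.0592 = 1.250, so Q = 17.8.
With Q = [Ni²⁺]/[Cu²⁺] and the known concentrations, [Cu²⁺] in the denominator gives [Cu²⁺] = 2.6 × 10^-4 M.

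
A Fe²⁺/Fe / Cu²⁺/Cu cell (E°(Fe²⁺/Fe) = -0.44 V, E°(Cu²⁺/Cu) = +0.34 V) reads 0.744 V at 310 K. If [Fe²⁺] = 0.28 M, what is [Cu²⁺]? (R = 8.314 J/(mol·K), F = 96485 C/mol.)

0.019 M

From the Nernst equation, ln Q = nF(E° − E)/RT = 2×96485×(0.78 − 0.744)/(8.314×310) = 2.695, so Q = 14.8.
With Q = [Fe²⁺]/[Cu²⁺] and the known concentrations, [Cu²⁺] in the denominator gives [Cu²⁺] = 0.019 M.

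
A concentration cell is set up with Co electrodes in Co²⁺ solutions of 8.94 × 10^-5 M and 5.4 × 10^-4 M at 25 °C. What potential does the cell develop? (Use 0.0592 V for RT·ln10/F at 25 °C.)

Both half-cells are Co²⁺/Co, so E°_cell = 0. The concentrated side is the cathode; the cell reaction moves Co²⁺ from high to low concentration with n = 2.
Q = [Co²⁺]_dilute/[Co²⁺]_conc = 8.94 × 10^-5/5.4 × 10^-4 = 0.166.
E = 0 − (0.0592/2) log Q = −(0.0592/2)(-0.781) = 0.0231 V.

0.023 V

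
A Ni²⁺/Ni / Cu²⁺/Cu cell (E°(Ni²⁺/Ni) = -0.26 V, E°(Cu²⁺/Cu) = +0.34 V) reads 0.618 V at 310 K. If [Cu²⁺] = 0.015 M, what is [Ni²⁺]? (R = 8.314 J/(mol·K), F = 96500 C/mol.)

From the Nernst equation, ln Q = nF(E° − E)/RT = 2×96500×(0.60 − 0.618)/(8.314×310) = -1.348, so Q = 0.260.
With Q = [Ni²⁺]/[Cu²⁺] and the known concentrations, [Ni²⁺] in the numerator gives [Ni²⁺] = 0.0039 M.

0.0039 M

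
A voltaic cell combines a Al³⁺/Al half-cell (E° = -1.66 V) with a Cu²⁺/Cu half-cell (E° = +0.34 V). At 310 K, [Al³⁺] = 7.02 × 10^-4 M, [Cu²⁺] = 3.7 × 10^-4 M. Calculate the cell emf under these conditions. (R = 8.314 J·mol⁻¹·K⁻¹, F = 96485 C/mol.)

The Cu²⁺/Cu couple has the higher reduction potential and acts as the cathode, so E°_cell = +0.34 − (-1.66) = 2.00 V.
Balancing electrons gives n = 6; the reaction quotient is Q = [Al³⁺]^2/[Cu²⁺]^3 = 9730.
E = E° − (RT/nF) ln Q = 2.00 − (8.314×310)/(6×96485) × (9.183) = 2.000 − 0.041 = 1.959 V.

1.96 V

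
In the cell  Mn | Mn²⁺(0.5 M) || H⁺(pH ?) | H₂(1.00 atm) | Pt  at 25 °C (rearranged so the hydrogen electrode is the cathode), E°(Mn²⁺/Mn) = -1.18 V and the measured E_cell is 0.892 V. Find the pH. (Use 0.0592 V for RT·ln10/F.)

pH = 5.02

E°_cell = 1.18 V and n = 2.
log Q = n(E° − E)/0.0592 = 2×(1.18 − 0.892)/0.0592 = 9.730.
With Q = [Mn²⁺]·P(H₂) / [H⁺]^2, solving for [H⁺] gives log[H⁺] = -5.015, so pH = 5.02.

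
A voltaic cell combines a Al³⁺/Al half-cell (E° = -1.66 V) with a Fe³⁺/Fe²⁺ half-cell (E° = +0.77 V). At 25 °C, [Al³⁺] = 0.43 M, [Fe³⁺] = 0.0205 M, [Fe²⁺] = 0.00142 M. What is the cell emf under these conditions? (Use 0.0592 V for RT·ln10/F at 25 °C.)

The Fe³⁺/Fe²⁺ couple has the higher reduction potential and acts as the cathode, so E°_cell = +0.77 − (-1.66) = 2.43 V.
Balancing electrons gives n = 3; the reaction quotient is Q = [Al³⁺]·[Fe²⁺]^3/[Fe³⁺]^3 = 1.43 × 10^-4.
At 25 °C, E = E° − (0.0592/n) log Q = 2.43 − (0.0592/3)(-3.845) = 2.430 + 0.076 = 2.506 V.

2.51 V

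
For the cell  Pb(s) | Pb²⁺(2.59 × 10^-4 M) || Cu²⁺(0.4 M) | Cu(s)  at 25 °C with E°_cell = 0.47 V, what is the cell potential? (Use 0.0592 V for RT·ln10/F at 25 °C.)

Balancing electrons gives n = 2; the reaction quotient is Q = [Pb²⁺]/[Cu²⁺] = 6.47 × 10^-4.
At 25 °C, E = E° − (0.0592/n) log Q = 0.47 − (0.0592/2)(-3.189) = 0.470 + 0.094 = 0.564 V.

0.564 V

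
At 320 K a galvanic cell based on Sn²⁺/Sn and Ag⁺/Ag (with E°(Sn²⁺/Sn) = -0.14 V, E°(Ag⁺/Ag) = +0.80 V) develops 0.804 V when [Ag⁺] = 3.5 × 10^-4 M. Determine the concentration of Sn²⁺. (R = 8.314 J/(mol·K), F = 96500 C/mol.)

0.0024 M

From the Nernst equation, ln Q = nF(E° − E)/RT = 2×96500×(0.94 − 0.804)/(8.314×320) = 9.866, so Q = 1.93 × 10^4.
With Q = [Sn²⁺]/[Ag⁺]^2 and the known concentrations, [Sn²⁺] in the numerator gives [Sn²⁺] = 0.0024 M.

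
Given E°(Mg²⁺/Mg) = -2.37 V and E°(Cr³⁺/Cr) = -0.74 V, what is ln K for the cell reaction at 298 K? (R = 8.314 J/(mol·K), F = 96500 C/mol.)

ln K = 380.9

E°_cell = -0.74 − (-2.37) = 1.63 V, with n = 6 electrons transferred.
At equilibrium E = 0, so the Nernst equation gives ln K = nFE°/RT = (6)(96500)(1.63)/((8.314)(298)) = 380.93.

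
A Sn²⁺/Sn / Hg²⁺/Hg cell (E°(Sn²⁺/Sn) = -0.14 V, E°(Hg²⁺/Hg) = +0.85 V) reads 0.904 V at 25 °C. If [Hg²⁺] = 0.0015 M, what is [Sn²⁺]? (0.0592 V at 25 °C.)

1.2 M

From the Nernst equation, log Q = n(E° − E)/0.0592 = 2(0.99 − 0.904)/0.0592 = 2.905, so Q = 804.
With Q = [Sn²⁺]/[Hg²⁺] and the known concentrations, [Sn²⁺] in the numerator gives [Sn²⁺] = 1.2 M.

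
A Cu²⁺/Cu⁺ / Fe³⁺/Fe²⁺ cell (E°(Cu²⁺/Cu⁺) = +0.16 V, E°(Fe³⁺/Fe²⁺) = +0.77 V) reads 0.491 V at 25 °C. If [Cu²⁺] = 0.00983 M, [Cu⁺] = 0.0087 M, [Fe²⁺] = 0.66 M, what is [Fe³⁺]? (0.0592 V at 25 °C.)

From the Nernst equation, log Q = n(E° − E)/0.0592 = 1(0.61 − 0.491)/0.0592 = 2.010, so Q = 102.
With Q = [Cu²⁺]·[Fe²⁺]/([Cu⁺]·[Fe³⁺]) and the known concentrations, [Fe³⁺] in the denominator gives [Fe³⁺] = 0.0073 M.

0.0073 M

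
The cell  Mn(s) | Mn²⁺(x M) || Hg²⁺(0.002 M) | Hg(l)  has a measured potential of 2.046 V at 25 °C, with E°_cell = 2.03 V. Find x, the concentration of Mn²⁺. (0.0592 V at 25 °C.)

From the Nernst equation, log Q = n(E° − E)/0.0592 = 2(2.03 − 2.046)/0.0592 = -0.541, so Q = 0.288.
With Q = [Mn²⁺]/[Hg²⁺] and the known concentrations, [Mn²⁺] in the numerator gives [Mn²⁺] = 5.8 × 10^-4 M.

5.8 × 10^-4 M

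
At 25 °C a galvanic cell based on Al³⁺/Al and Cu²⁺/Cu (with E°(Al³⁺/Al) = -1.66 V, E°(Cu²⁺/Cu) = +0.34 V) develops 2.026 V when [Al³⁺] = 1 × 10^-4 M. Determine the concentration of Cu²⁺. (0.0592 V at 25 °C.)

0.016 M

From the Nernst equation, log Q = n(E° − E)/0.0592 = 6(2.00 − 2.026)/0.0592 = -2.635, so Q = 0.00232.
With Q = [Al³⁺]^2/[Cu²⁺]^3 and the known concentrations, [Cu²⁺]^3 in the denominator gives [Cu²⁺] = 0.016 M.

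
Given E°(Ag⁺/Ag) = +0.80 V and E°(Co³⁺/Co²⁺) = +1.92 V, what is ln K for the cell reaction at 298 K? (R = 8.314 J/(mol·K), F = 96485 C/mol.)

E°_cell = +1.92 − (+0.80) = 1.12 V, with n = 1 electron transferred.
At equilibrium E = 0, so the Nernst equation gives ln K = nFE°/RT = (1)(96485)(1.12)/((8.314)(298)) = 43.62.

ln K = 43.6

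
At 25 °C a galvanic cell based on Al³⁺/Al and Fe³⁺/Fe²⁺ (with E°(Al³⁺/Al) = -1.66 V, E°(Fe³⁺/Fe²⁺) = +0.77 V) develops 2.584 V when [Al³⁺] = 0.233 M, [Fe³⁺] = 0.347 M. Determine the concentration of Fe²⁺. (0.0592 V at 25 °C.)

From the Nernst equation, log Q = n(E° − E)/0.0592 = 3(2.43 − 2.584)/0.0592 = -7.804, so Q = 1.57 × 10^-8.
With Q = [Al³⁺]·[Fe²⁺]^3/[Fe³⁺]^3 and the known concentrations, [Fe²⁺]^3 in the numerator gives [Fe²⁺] = 0.0014 M.

0.0014 M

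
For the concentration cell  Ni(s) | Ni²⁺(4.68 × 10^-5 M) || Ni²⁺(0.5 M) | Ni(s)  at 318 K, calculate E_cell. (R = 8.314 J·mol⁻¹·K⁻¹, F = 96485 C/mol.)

Both half-cells are Ni²⁺/Ni, so E°_cell = 0. The concentrated side is the cathode; the cell reaction moves Ni²⁺ from high to low concentration with n = 2.
Q = [Ni²⁺]_dilute/[Ni²⁺]_conc = 4.68 × 10^-5/0.5 = 9.36 × 10^-5.
E = 0 − (RT/nF) ln Q = −((8.314×318)/(2×96485))(-9.276) = 0.1271 V.

0.13 V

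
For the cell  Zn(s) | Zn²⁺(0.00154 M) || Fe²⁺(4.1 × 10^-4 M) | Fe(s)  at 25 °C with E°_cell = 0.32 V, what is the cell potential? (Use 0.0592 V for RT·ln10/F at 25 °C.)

Balancing electrons gives n = 2; the reaction quotient is Q = [Zn²⁺]/[Fe²⁺] = 3.76.
At 25 °C, E = E° − (0.0592/n) log Q = 0.32 − (0.0592/2)(0.575) = 0.320 − 0.017 = 0.303 V.

0.303 V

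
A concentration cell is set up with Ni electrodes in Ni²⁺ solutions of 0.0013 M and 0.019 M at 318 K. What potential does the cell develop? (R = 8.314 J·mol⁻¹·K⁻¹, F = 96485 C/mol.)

Both half-cells are Ni²⁺/Ni, so E°_cell = 0. The concentrated side is the cathode; the cell reaction moves Ni²⁺ from high to low concentration with n = 2.
Q = [Ni²⁺]_dilute/[Ni²⁺]_conc = 0.0013/0.019 = 0.0684.
E = 0 − (RT/nF) ln Q = −((8.314×318)/(2×96485))(-2.682) = 0.0367 V.

0.037 V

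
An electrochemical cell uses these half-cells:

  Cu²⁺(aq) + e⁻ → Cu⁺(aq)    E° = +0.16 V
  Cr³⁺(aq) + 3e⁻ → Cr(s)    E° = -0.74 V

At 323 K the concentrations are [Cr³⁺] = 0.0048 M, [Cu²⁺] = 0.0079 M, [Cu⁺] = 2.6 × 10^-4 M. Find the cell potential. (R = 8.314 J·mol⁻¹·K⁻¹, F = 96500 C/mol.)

The Cu²⁺/Cu⁺ couple has the higher reduction potential and acts as the cathode, so E°_cell = +0.16 − (-0.74) = 0.90 V.
Balancing electrons gives n = 3; the reaction quotient is Q = [Cr³⁺]·[Cu⁺]^3/[Cu²⁺]^3 = 1.71 × 10^-7.
E = E° − (RT/nF) ln Q = 0.90 − (8.314×323)/(3×96500) × (-15.581) = 0.900 + 0.145 = 1.045 V.

1.04 V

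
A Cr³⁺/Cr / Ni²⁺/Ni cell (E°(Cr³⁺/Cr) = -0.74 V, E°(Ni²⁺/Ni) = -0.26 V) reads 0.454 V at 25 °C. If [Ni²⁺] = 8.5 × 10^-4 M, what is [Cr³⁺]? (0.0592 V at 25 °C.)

5.1 × 10^-4 M

From the Nernst equation, log Q = n(E° − E)/0.0592 = 6(0.48 − 0.454)/0.0592 = 2.635, so Q = 432.
With Q = [Cr³⁺]^2/[Ni²⁺]^3 and the known concentrations, [Cr³⁺]^2 in the numerator gives [Cr³⁺] = 5.1 × 10^-4 M.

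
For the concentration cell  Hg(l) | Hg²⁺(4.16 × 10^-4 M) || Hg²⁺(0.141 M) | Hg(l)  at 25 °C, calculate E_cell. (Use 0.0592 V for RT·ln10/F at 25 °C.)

Both half-cells are Hg²⁺/Hg, so E°_cell = 0. The concentrated side is the cathode; the cell reaction moves Hg²⁺ from high to low concentration with n = 2.
Q = [Hg²⁺]_dilute/[Hg²⁺]_conc = 4.16 × 10^-4/0.141 = 0.00295.
E = 0 − (0.0592/2) log Q = −(0.0592/2)(-2.530) = 0.0749 V.

0.075 V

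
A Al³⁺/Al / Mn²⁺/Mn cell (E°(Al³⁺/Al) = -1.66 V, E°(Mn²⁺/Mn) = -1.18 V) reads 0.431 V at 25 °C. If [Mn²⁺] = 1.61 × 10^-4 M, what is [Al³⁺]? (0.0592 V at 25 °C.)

From the Nernst equation, log Q = n(E° − E)/0.0592 = 6(0.48 − 0.431)/0.0592 = 4.966, so Q = 9.25 × 10^4.
With Q = [Al³⁺]^2/[Mn²⁺]^3 and the known concentrations, [Al³⁺]^2 in the numerator gives [Al³⁺] = 6.2 × 10^-4 M.

6.2 × 10^-4 M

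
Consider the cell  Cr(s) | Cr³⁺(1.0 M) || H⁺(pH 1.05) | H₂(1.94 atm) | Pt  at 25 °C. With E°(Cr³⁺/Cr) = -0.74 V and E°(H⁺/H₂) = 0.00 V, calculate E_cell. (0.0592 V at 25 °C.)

The hydrogen couple is the cathode, so E°_cell = 0.74 V; n = 6.
[H⁺] = 10^(−1.05) = 0.089 M, and Q = [Cr³⁺]^2·P(H₂)^3 / [H⁺]^6 = 1.46 × 10^7.
E = E° − (0.0592/6) log Q = 0.74 − (0.0592/6)(7.163) = 0.669 V.

0.67 V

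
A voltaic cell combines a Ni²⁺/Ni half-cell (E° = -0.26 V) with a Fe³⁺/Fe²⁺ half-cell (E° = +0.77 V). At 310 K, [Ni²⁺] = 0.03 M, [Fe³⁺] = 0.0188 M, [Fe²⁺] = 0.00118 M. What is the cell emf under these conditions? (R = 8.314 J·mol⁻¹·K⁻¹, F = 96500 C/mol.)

The Fe³⁺/Fe²⁺ couple has the higher reduction potential and acts as the cathode, so E°_cell = +0.77 − (-0.26) = 1.03 V.
Balancing electrons gives n = 2; the reaction quotient is Q = [Ni²⁺]·[Fe²⁺]^2/[Fe³⁺]^2 = 1.18 × 10^-4.
E = E° − (RT/nF) ln Q = 1.03 − (8.314×310)/(2×96500) × (-9.043) = 1.030 + 0.121 = 1.151 V.

1.15 V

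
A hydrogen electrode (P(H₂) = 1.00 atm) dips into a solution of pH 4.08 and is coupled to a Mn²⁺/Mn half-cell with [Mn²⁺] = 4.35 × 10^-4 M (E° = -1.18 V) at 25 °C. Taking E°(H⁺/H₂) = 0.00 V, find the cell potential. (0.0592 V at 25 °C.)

The hydrogen couple is the cathode, so E°_cell = 1.18 V; n = 2.
[H⁺] = 10^(−4.08) = 8.3 × 10^-5 M, and Q = [Mn²⁺]·P(H₂) / [H⁺]^2 = 6.29 × 10^4.
E = E° − (0.0592/2) log Q = 1.18 − (0.0592/2)(4.798) = 1.038 V.

1.04 V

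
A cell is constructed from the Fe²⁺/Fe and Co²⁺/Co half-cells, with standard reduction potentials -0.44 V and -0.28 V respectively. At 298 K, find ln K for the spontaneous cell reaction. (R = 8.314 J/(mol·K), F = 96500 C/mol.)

ln K = 12.5

E°_cell = -0.28 − (-0.44) = 0.16 V, with n = 2 electrons transferred.
At equilibrium E = 0, so the Nernst equation gives ln K = nFE°/RT = (2)(96500)(0.16)/((8.314)(298)) = 12.46.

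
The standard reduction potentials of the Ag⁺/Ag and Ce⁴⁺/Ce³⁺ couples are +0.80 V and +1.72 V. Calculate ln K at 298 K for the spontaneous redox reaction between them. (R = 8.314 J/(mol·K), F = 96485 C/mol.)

ln K = 35.8

E°_cell = +1.72 − (+0.80) = 0.92 V, with n = 1 electron transferred.
At equilibrium E = 0, so the Nernst equation gives ln K = nFE°/RT = (1)(96485)(0.92)/((8.314)(298)) = 35.83.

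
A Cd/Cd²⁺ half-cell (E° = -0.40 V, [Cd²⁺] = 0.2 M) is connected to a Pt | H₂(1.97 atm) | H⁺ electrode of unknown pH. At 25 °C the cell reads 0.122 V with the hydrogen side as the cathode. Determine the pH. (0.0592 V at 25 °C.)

E°_cell = 0.40 V and n = 2.
log Q = n(E° − E)/0.0592 = 2×(0.40 − 0.122)/0.0592 = 9.392.
With Q = [Cd²⁺]·P(H₂) / [H⁺]^2, solving for [H⁺] gives log[H⁺] = -4.898, so pH = 4.90.

pH = 4.90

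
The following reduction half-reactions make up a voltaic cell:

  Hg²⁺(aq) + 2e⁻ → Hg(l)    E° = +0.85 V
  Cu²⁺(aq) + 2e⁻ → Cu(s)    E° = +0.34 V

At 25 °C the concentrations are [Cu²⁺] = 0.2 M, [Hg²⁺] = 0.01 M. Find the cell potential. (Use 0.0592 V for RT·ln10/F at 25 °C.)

0.471 V

The Hg²⁺/Hg couple has the higher reduction potential and acts as the cathode, so E°_cell = +0.85 − (+0.34) = 0.51 V.
Balancing electrons gives n = 2; the reaction quotient is Q = [Cu²⁺]/[Hg²⁺] = 20.0.
At 25 °C, E = E° − (0.0592/n) log Q = 0.51 − (0.0592/2)(1.301) = 0.510 − 0.039 = 0.471 V.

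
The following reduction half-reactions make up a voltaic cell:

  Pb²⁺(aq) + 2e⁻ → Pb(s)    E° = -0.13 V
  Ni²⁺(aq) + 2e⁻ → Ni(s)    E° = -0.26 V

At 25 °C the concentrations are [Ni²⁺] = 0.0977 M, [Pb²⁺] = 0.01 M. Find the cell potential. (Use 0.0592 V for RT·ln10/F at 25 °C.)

The Pb²⁺/Pb couple has the higher reduction potential and acts as the cathode, so E°_cell = -0.13 − (-0.26) = 0.13 V.
Balancing electrons gives n = 2; the reaction quotient is Q = [Ni²⁺]/[Pb²⁺] = 9.77.
At 25 °C, E = E° − (0.0592/n) log Q = 0.13 − (0.0592/2)(0.990) = 0.130 − 0.029 = 0.101 V.

0.101 V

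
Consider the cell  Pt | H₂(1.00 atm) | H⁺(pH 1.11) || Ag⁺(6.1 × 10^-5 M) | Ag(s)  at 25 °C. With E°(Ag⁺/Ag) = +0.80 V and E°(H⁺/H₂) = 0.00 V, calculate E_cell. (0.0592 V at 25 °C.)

0.62 V

The Ag⁺/Ag couple is the cathode, so E°_cell = 0.80 V; n = 2.
[H⁺] = 10^(−1.11) = 0.078 M, and Q = [H⁺]^2 / ([Ag⁺]^2·P(H₂)) = 1.62 × 10^6.
E = E° − (0.0592/2) log Q = 0.80 − (0.0592/2)(6.209) = 0.616 V.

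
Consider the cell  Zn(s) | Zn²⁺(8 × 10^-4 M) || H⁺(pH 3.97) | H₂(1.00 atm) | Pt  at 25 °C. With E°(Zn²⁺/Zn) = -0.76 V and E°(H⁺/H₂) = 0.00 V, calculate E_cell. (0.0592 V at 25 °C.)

The hydrogen couple is the cathode, so E°_cell = 0.76 V; n = 2.
[H⁺] = 10^(−3.97) = 1.1 × 10^-4 M, and Q = [Zn²⁺]·P(H₂) / [H⁺]^2 = 6.97 × 10^4.
E = E° − (0.0592/2) log Q = 0.76 − (0.0592/2)(4.843) = 0.617 V.

0.62 V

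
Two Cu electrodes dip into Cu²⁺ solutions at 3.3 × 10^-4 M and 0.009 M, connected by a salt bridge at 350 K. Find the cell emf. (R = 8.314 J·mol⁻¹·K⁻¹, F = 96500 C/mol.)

0.050 V

Both half-cells are Cu²⁺/Cu, so E°_cell = 0. The concentrated side is the cathode; the cell reaction moves Cu²⁺ from high to low concentration with n = 2.
Q = [Cu²⁺]_dilute/[Cu²⁺]_conc = 3.3 × 10^-4/0.009 = 0.0367.
E = 0 − (RT/nF) ln Q = −((8.314×350)/(2×96500))(-3.306) = 0.0498 V.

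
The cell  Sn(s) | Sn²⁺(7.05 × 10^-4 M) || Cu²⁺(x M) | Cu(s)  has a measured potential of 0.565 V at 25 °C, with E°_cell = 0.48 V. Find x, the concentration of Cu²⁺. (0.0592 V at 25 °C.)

0.52 M

From the Nernst equation, log Q = n(E° − E)/0.0592 = 2(0.48 − 0.565)/0.0592 = -2.872, so Q = 0.00134.
With Q = [Sn²⁺]/[Cu²⁺] and the known concentrations, [Cu²⁺] in the denominator gives [Cu²⁺] = 0.52 M.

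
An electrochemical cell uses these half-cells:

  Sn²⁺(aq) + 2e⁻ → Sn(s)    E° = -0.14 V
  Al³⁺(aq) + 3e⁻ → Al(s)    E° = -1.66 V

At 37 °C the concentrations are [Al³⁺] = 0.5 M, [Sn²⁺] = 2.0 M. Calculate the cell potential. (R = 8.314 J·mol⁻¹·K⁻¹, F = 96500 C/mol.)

1.54 V

The Sn²⁺/Sn couple has the higher reduction potential and acts as the cathode, so E°_cell = -0.14 − (-1.66) = 1.52 V.
Balancing electrons gives n = 6; the reaction quotient is Q = [Al³⁺]^2/[Sn²⁺]^3 = 0.0312.
E = E° − (RT/nF) ln Q = 1.52 − (8.314×310)/(6×96500) × (-3.466) = 1.520 + 0.015 = 1.535 V.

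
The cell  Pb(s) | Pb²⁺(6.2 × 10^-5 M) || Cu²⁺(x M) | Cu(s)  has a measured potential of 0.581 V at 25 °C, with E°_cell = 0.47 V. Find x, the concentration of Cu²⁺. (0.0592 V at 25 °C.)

From the Nernst equation, log Q = n(E° − E)/0.0592 = 2(0.47 − 0.581)/0.0592 = -3.750, so Q = 1.78 × 10^-4.
With Q = [Pb²⁺]/[Cu²⁺] and the known concentrations, [Cu²⁺] in the denominator gives [Cu²⁺] = 0.35 M.

0.35 M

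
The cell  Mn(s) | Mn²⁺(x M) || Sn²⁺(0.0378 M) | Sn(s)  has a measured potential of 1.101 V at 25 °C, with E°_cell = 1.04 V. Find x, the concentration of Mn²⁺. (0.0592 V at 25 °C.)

From the Nernst equation, log Q = n(E° − E)/0.0592 = 2(1.04 − 1.101)/0.0592 = -2.061, so Q = 0.00869.
With Q = [Mn²⁺]/[Sn²⁺] and the known concentrations, [Mn²⁺] in the numerator gives [Mn²⁺] = 3.3 × 10^-4 M.

3.3 × 10^-4 M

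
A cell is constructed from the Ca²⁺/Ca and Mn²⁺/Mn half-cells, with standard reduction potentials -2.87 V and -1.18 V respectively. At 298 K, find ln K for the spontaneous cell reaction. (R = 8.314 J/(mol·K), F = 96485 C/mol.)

ln K = 131.6

E°_cell = -1.18 − (-2.87) = 1.69 V, with n = 2 electrons transferred.
At equilibrium E = 0, so the Nernst equation gives ln K = nFE°/RT = (2)(96485)(1.69)/((8.314)(298)) = 131.63.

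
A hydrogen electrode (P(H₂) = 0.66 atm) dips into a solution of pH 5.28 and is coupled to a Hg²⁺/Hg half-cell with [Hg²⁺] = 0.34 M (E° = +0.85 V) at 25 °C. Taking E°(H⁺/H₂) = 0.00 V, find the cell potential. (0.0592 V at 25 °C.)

1.14 V

The Hg²⁺/Hg couple is the cathode, so E°_cell = 0.85 V; n = 2.
[H⁺] = 10^(−5.28) = 5.2 × 10^-6 M, and Q = [H⁺]^2 / ([Hg²⁺]·P(H₂)) = 1.23 × 10^-10.
E = E° − (0.0592/2) log Q = 0.85 − (0.0592/2)(-9.911) = 1.143 V.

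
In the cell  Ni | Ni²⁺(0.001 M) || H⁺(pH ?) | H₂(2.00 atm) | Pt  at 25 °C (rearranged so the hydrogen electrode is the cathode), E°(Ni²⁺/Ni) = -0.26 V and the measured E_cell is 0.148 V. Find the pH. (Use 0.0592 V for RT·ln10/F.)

E°_cell = 0.26 V and n = 2.
log Q = n(E° − E)/0.0592 = 2×(0.26 − 0.148)/0.0592 = 3.784.
With Q = [Ni²⁺]·P(H₂) / [H⁺]^2, solving for [H⁺] gives log[H⁺] = -3.241, so pH = 3.24.

pH = 3.24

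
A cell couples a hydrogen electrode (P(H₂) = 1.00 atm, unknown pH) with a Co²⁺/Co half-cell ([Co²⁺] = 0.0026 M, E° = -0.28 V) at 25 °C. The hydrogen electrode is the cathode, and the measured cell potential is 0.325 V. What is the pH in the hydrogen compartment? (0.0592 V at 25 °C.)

E°_cell = 0.28 V and n = 2.
log Q = n(E° − E)/0.0592 = 2×(0.28 − 0.325)/0.0592 = -1.520.
With Q = [Co²⁺]·P(H₂) / [H⁺]^2, solving for [H⁺] gives log[H⁺] = -0.532, so pH = 0.53.

pH = 0.53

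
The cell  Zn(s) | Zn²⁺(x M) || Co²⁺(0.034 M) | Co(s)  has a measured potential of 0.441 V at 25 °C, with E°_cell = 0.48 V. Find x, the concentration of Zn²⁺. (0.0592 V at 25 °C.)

0.71 M

From the Nernst equation, log Q = n(E° − E)/0.0592 = 2(0.48 − 0.441)/0.0592 = 1.318, so Q = 20.8.
With Q = [Zn²⁺]/[Co²⁺] and the known concentrations, [Zn²⁺] in the numerator gives [Zn²⁺] = 0.71 M.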